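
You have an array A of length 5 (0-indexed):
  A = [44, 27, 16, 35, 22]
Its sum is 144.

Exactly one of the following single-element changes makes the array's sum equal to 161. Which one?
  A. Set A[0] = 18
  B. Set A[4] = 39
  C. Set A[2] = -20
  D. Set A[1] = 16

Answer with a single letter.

Answer: B

Derivation:
Option A: A[0] 44->18, delta=-26, new_sum=144+(-26)=118
Option B: A[4] 22->39, delta=17, new_sum=144+(17)=161 <-- matches target
Option C: A[2] 16->-20, delta=-36, new_sum=144+(-36)=108
Option D: A[1] 27->16, delta=-11, new_sum=144+(-11)=133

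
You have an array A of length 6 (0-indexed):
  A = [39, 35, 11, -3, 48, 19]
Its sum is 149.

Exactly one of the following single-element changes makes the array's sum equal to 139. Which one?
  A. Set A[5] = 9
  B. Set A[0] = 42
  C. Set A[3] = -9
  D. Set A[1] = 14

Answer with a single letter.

Answer: A

Derivation:
Option A: A[5] 19->9, delta=-10, new_sum=149+(-10)=139 <-- matches target
Option B: A[0] 39->42, delta=3, new_sum=149+(3)=152
Option C: A[3] -3->-9, delta=-6, new_sum=149+(-6)=143
Option D: A[1] 35->14, delta=-21, new_sum=149+(-21)=128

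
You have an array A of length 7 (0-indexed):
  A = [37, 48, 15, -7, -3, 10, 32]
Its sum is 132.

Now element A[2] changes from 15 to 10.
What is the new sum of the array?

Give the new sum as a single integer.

Answer: 127

Derivation:
Old value at index 2: 15
New value at index 2: 10
Delta = 10 - 15 = -5
New sum = old_sum + delta = 132 + (-5) = 127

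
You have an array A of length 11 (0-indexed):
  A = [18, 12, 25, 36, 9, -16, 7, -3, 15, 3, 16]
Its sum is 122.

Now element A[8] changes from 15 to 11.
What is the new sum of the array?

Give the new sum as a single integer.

Answer: 118

Derivation:
Old value at index 8: 15
New value at index 8: 11
Delta = 11 - 15 = -4
New sum = old_sum + delta = 122 + (-4) = 118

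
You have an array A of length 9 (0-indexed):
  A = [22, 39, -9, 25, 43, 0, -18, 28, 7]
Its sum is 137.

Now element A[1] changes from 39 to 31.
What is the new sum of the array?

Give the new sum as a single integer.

Answer: 129

Derivation:
Old value at index 1: 39
New value at index 1: 31
Delta = 31 - 39 = -8
New sum = old_sum + delta = 137 + (-8) = 129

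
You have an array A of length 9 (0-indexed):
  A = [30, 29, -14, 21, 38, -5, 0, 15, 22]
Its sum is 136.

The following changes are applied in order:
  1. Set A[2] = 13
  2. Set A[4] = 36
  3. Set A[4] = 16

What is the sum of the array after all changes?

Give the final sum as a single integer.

Initial sum: 136
Change 1: A[2] -14 -> 13, delta = 27, sum = 163
Change 2: A[4] 38 -> 36, delta = -2, sum = 161
Change 3: A[4] 36 -> 16, delta = -20, sum = 141

Answer: 141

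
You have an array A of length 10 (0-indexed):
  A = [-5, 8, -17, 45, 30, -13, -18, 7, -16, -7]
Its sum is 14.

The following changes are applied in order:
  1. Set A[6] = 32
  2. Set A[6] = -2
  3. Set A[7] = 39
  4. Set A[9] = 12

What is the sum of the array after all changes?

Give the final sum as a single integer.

Answer: 81

Derivation:
Initial sum: 14
Change 1: A[6] -18 -> 32, delta = 50, sum = 64
Change 2: A[6] 32 -> -2, delta = -34, sum = 30
Change 3: A[7] 7 -> 39, delta = 32, sum = 62
Change 4: A[9] -7 -> 12, delta = 19, sum = 81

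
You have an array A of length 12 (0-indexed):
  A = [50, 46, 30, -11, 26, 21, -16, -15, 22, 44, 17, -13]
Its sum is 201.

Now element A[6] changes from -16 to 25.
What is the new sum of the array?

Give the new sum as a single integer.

Old value at index 6: -16
New value at index 6: 25
Delta = 25 - -16 = 41
New sum = old_sum + delta = 201 + (41) = 242

Answer: 242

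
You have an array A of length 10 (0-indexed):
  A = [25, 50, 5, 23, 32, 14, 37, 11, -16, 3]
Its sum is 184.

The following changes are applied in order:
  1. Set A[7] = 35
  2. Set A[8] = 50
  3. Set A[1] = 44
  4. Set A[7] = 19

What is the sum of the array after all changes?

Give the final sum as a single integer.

Answer: 252

Derivation:
Initial sum: 184
Change 1: A[7] 11 -> 35, delta = 24, sum = 208
Change 2: A[8] -16 -> 50, delta = 66, sum = 274
Change 3: A[1] 50 -> 44, delta = -6, sum = 268
Change 4: A[7] 35 -> 19, delta = -16, sum = 252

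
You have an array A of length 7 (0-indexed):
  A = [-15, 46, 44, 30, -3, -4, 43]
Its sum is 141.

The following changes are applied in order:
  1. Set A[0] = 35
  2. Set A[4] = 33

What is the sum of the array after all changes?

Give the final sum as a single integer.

Answer: 227

Derivation:
Initial sum: 141
Change 1: A[0] -15 -> 35, delta = 50, sum = 191
Change 2: A[4] -3 -> 33, delta = 36, sum = 227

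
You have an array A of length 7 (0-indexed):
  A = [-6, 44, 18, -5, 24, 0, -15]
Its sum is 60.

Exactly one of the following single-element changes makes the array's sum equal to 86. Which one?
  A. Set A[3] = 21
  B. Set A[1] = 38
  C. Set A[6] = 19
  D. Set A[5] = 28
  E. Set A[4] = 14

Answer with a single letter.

Answer: A

Derivation:
Option A: A[3] -5->21, delta=26, new_sum=60+(26)=86 <-- matches target
Option B: A[1] 44->38, delta=-6, new_sum=60+(-6)=54
Option C: A[6] -15->19, delta=34, new_sum=60+(34)=94
Option D: A[5] 0->28, delta=28, new_sum=60+(28)=88
Option E: A[4] 24->14, delta=-10, new_sum=60+(-10)=50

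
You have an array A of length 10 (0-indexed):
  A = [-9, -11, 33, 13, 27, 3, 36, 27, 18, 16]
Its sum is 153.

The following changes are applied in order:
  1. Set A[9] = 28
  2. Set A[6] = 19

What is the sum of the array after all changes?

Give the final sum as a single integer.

Answer: 148

Derivation:
Initial sum: 153
Change 1: A[9] 16 -> 28, delta = 12, sum = 165
Change 2: A[6] 36 -> 19, delta = -17, sum = 148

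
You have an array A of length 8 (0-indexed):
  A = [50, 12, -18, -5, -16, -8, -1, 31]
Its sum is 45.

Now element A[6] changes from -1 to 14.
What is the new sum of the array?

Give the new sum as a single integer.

Old value at index 6: -1
New value at index 6: 14
Delta = 14 - -1 = 15
New sum = old_sum + delta = 45 + (15) = 60

Answer: 60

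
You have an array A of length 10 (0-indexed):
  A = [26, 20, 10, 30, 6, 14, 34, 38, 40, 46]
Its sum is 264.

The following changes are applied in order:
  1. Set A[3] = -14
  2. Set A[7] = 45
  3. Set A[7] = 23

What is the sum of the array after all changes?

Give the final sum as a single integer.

Answer: 205

Derivation:
Initial sum: 264
Change 1: A[3] 30 -> -14, delta = -44, sum = 220
Change 2: A[7] 38 -> 45, delta = 7, sum = 227
Change 3: A[7] 45 -> 23, delta = -22, sum = 205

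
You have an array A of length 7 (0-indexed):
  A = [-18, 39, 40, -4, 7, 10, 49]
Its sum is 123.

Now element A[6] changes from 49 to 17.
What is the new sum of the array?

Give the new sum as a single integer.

Old value at index 6: 49
New value at index 6: 17
Delta = 17 - 49 = -32
New sum = old_sum + delta = 123 + (-32) = 91

Answer: 91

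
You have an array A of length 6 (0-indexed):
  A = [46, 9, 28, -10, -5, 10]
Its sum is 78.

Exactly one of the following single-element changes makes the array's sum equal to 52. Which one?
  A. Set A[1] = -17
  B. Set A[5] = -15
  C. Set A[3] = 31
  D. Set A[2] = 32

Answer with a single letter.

Answer: A

Derivation:
Option A: A[1] 9->-17, delta=-26, new_sum=78+(-26)=52 <-- matches target
Option B: A[5] 10->-15, delta=-25, new_sum=78+(-25)=53
Option C: A[3] -10->31, delta=41, new_sum=78+(41)=119
Option D: A[2] 28->32, delta=4, new_sum=78+(4)=82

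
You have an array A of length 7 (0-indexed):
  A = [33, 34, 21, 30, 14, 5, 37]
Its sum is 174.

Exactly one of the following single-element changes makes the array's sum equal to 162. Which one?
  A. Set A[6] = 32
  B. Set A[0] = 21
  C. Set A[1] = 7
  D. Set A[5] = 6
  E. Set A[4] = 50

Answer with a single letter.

Answer: B

Derivation:
Option A: A[6] 37->32, delta=-5, new_sum=174+(-5)=169
Option B: A[0] 33->21, delta=-12, new_sum=174+(-12)=162 <-- matches target
Option C: A[1] 34->7, delta=-27, new_sum=174+(-27)=147
Option D: A[5] 5->6, delta=1, new_sum=174+(1)=175
Option E: A[4] 14->50, delta=36, new_sum=174+(36)=210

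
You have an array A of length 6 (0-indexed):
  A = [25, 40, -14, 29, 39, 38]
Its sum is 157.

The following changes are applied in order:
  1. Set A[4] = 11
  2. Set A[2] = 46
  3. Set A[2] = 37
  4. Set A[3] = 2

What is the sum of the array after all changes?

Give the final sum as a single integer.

Answer: 153

Derivation:
Initial sum: 157
Change 1: A[4] 39 -> 11, delta = -28, sum = 129
Change 2: A[2] -14 -> 46, delta = 60, sum = 189
Change 3: A[2] 46 -> 37, delta = -9, sum = 180
Change 4: A[3] 29 -> 2, delta = -27, sum = 153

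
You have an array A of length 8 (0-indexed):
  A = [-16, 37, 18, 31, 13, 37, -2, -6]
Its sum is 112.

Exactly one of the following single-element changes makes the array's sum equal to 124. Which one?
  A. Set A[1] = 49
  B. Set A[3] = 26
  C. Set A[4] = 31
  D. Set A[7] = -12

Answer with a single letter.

Option A: A[1] 37->49, delta=12, new_sum=112+(12)=124 <-- matches target
Option B: A[3] 31->26, delta=-5, new_sum=112+(-5)=107
Option C: A[4] 13->31, delta=18, new_sum=112+(18)=130
Option D: A[7] -6->-12, delta=-6, new_sum=112+(-6)=106

Answer: A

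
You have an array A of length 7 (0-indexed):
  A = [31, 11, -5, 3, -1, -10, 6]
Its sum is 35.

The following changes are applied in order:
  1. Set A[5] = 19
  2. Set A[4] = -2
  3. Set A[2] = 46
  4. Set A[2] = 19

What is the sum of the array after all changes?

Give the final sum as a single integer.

Initial sum: 35
Change 1: A[5] -10 -> 19, delta = 29, sum = 64
Change 2: A[4] -1 -> -2, delta = -1, sum = 63
Change 3: A[2] -5 -> 46, delta = 51, sum = 114
Change 4: A[2] 46 -> 19, delta = -27, sum = 87

Answer: 87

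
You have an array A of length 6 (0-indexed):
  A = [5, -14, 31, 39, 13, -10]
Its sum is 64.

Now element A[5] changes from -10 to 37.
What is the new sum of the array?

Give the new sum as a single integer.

Answer: 111

Derivation:
Old value at index 5: -10
New value at index 5: 37
Delta = 37 - -10 = 47
New sum = old_sum + delta = 64 + (47) = 111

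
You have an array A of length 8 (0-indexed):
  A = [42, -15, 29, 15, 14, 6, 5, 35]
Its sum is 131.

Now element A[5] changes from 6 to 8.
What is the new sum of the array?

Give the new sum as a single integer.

Answer: 133

Derivation:
Old value at index 5: 6
New value at index 5: 8
Delta = 8 - 6 = 2
New sum = old_sum + delta = 131 + (2) = 133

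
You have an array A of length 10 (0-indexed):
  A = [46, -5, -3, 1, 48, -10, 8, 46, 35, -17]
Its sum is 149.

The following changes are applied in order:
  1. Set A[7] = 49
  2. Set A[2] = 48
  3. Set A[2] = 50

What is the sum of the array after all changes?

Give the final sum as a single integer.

Initial sum: 149
Change 1: A[7] 46 -> 49, delta = 3, sum = 152
Change 2: A[2] -3 -> 48, delta = 51, sum = 203
Change 3: A[2] 48 -> 50, delta = 2, sum = 205

Answer: 205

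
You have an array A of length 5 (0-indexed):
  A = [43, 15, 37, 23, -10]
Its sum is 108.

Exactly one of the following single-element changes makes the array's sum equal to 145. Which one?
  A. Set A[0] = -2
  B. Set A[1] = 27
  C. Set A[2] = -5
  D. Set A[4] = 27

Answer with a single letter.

Option A: A[0] 43->-2, delta=-45, new_sum=108+(-45)=63
Option B: A[1] 15->27, delta=12, new_sum=108+(12)=120
Option C: A[2] 37->-5, delta=-42, new_sum=108+(-42)=66
Option D: A[4] -10->27, delta=37, new_sum=108+(37)=145 <-- matches target

Answer: D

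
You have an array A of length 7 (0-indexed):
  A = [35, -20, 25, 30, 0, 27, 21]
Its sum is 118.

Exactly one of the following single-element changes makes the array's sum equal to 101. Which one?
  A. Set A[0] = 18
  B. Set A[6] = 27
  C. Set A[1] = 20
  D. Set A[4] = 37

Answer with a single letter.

Answer: A

Derivation:
Option A: A[0] 35->18, delta=-17, new_sum=118+(-17)=101 <-- matches target
Option B: A[6] 21->27, delta=6, new_sum=118+(6)=124
Option C: A[1] -20->20, delta=40, new_sum=118+(40)=158
Option D: A[4] 0->37, delta=37, new_sum=118+(37)=155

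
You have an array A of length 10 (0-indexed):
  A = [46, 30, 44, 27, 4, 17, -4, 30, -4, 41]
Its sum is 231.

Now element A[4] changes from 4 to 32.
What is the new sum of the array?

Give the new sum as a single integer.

Answer: 259

Derivation:
Old value at index 4: 4
New value at index 4: 32
Delta = 32 - 4 = 28
New sum = old_sum + delta = 231 + (28) = 259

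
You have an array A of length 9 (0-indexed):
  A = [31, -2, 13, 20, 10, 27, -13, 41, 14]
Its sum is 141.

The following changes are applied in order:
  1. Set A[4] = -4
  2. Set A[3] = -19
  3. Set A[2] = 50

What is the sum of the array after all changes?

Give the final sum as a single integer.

Answer: 125

Derivation:
Initial sum: 141
Change 1: A[4] 10 -> -4, delta = -14, sum = 127
Change 2: A[3] 20 -> -19, delta = -39, sum = 88
Change 3: A[2] 13 -> 50, delta = 37, sum = 125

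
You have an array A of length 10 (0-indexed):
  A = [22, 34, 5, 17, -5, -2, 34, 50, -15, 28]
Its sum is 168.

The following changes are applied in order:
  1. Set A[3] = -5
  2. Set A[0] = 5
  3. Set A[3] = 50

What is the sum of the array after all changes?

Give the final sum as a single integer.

Answer: 184

Derivation:
Initial sum: 168
Change 1: A[3] 17 -> -5, delta = -22, sum = 146
Change 2: A[0] 22 -> 5, delta = -17, sum = 129
Change 3: A[3] -5 -> 50, delta = 55, sum = 184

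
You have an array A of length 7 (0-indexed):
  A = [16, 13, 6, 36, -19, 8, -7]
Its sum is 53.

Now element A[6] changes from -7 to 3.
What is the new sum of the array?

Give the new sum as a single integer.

Old value at index 6: -7
New value at index 6: 3
Delta = 3 - -7 = 10
New sum = old_sum + delta = 53 + (10) = 63

Answer: 63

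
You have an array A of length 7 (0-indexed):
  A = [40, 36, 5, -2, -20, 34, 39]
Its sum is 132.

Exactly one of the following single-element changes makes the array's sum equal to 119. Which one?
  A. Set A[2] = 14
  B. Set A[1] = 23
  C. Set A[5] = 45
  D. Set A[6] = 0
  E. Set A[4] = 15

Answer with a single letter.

Answer: B

Derivation:
Option A: A[2] 5->14, delta=9, new_sum=132+(9)=141
Option B: A[1] 36->23, delta=-13, new_sum=132+(-13)=119 <-- matches target
Option C: A[5] 34->45, delta=11, new_sum=132+(11)=143
Option D: A[6] 39->0, delta=-39, new_sum=132+(-39)=93
Option E: A[4] -20->15, delta=35, new_sum=132+(35)=167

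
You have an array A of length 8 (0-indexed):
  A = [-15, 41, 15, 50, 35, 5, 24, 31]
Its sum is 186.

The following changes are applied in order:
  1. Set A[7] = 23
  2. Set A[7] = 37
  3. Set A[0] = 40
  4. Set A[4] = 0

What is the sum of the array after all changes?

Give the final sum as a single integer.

Answer: 212

Derivation:
Initial sum: 186
Change 1: A[7] 31 -> 23, delta = -8, sum = 178
Change 2: A[7] 23 -> 37, delta = 14, sum = 192
Change 3: A[0] -15 -> 40, delta = 55, sum = 247
Change 4: A[4] 35 -> 0, delta = -35, sum = 212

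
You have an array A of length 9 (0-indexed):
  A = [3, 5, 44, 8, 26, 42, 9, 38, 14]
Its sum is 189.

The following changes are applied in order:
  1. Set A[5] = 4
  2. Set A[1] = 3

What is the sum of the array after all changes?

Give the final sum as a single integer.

Answer: 149

Derivation:
Initial sum: 189
Change 1: A[5] 42 -> 4, delta = -38, sum = 151
Change 2: A[1] 5 -> 3, delta = -2, sum = 149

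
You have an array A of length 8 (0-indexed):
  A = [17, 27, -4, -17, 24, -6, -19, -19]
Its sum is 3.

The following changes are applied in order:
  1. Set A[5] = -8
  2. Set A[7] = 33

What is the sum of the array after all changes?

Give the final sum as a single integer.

Answer: 53

Derivation:
Initial sum: 3
Change 1: A[5] -6 -> -8, delta = -2, sum = 1
Change 2: A[7] -19 -> 33, delta = 52, sum = 53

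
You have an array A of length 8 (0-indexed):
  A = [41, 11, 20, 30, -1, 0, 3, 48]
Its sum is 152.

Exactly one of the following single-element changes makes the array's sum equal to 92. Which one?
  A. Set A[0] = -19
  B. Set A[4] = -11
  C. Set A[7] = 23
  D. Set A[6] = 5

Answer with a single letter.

Option A: A[0] 41->-19, delta=-60, new_sum=152+(-60)=92 <-- matches target
Option B: A[4] -1->-11, delta=-10, new_sum=152+(-10)=142
Option C: A[7] 48->23, delta=-25, new_sum=152+(-25)=127
Option D: A[6] 3->5, delta=2, new_sum=152+(2)=154

Answer: A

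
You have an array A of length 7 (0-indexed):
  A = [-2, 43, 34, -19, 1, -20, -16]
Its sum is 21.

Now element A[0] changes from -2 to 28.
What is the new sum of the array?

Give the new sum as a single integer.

Old value at index 0: -2
New value at index 0: 28
Delta = 28 - -2 = 30
New sum = old_sum + delta = 21 + (30) = 51

Answer: 51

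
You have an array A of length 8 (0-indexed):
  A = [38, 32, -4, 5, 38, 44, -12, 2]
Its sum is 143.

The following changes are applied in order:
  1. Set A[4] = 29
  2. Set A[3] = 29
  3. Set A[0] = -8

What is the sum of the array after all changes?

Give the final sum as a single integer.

Answer: 112

Derivation:
Initial sum: 143
Change 1: A[4] 38 -> 29, delta = -9, sum = 134
Change 2: A[3] 5 -> 29, delta = 24, sum = 158
Change 3: A[0] 38 -> -8, delta = -46, sum = 112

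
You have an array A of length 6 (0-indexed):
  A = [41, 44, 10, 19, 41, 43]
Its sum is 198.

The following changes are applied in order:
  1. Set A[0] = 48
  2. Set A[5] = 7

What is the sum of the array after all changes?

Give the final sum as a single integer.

Answer: 169

Derivation:
Initial sum: 198
Change 1: A[0] 41 -> 48, delta = 7, sum = 205
Change 2: A[5] 43 -> 7, delta = -36, sum = 169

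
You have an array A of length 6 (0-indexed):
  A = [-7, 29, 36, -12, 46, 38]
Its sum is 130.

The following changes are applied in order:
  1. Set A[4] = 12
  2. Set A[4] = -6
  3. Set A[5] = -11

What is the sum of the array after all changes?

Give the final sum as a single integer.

Initial sum: 130
Change 1: A[4] 46 -> 12, delta = -34, sum = 96
Change 2: A[4] 12 -> -6, delta = -18, sum = 78
Change 3: A[5] 38 -> -11, delta = -49, sum = 29

Answer: 29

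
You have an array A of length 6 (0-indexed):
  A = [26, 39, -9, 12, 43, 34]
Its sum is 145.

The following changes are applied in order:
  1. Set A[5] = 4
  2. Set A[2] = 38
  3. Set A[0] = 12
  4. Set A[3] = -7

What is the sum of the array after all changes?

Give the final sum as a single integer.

Initial sum: 145
Change 1: A[5] 34 -> 4, delta = -30, sum = 115
Change 2: A[2] -9 -> 38, delta = 47, sum = 162
Change 3: A[0] 26 -> 12, delta = -14, sum = 148
Change 4: A[3] 12 -> -7, delta = -19, sum = 129

Answer: 129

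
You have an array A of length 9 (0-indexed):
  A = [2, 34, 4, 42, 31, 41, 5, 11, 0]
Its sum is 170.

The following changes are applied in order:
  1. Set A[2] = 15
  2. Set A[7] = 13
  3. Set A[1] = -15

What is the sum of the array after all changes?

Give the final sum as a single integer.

Initial sum: 170
Change 1: A[2] 4 -> 15, delta = 11, sum = 181
Change 2: A[7] 11 -> 13, delta = 2, sum = 183
Change 3: A[1] 34 -> -15, delta = -49, sum = 134

Answer: 134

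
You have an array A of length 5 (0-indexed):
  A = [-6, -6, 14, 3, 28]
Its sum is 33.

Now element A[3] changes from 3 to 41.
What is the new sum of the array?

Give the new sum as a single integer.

Old value at index 3: 3
New value at index 3: 41
Delta = 41 - 3 = 38
New sum = old_sum + delta = 33 + (38) = 71

Answer: 71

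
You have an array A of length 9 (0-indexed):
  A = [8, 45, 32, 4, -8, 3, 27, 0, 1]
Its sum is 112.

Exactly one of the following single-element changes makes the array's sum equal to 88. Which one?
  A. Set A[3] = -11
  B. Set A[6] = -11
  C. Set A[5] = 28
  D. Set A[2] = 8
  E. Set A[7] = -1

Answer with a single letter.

Option A: A[3] 4->-11, delta=-15, new_sum=112+(-15)=97
Option B: A[6] 27->-11, delta=-38, new_sum=112+(-38)=74
Option C: A[5] 3->28, delta=25, new_sum=112+(25)=137
Option D: A[2] 32->8, delta=-24, new_sum=112+(-24)=88 <-- matches target
Option E: A[7] 0->-1, delta=-1, new_sum=112+(-1)=111

Answer: D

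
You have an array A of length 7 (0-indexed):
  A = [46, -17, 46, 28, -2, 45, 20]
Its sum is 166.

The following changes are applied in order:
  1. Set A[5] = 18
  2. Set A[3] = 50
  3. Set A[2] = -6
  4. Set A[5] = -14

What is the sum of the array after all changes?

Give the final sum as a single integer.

Answer: 77

Derivation:
Initial sum: 166
Change 1: A[5] 45 -> 18, delta = -27, sum = 139
Change 2: A[3] 28 -> 50, delta = 22, sum = 161
Change 3: A[2] 46 -> -6, delta = -52, sum = 109
Change 4: A[5] 18 -> -14, delta = -32, sum = 77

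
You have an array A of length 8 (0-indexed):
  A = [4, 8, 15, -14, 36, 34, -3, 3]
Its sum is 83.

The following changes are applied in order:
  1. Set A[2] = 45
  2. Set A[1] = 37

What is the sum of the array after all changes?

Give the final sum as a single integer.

Answer: 142

Derivation:
Initial sum: 83
Change 1: A[2] 15 -> 45, delta = 30, sum = 113
Change 2: A[1] 8 -> 37, delta = 29, sum = 142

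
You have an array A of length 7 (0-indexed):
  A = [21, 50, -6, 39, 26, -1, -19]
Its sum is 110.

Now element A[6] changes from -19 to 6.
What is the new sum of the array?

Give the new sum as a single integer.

Old value at index 6: -19
New value at index 6: 6
Delta = 6 - -19 = 25
New sum = old_sum + delta = 110 + (25) = 135

Answer: 135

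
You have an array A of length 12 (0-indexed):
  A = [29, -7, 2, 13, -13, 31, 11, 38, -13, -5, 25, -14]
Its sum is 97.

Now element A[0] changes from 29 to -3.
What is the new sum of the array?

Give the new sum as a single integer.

Answer: 65

Derivation:
Old value at index 0: 29
New value at index 0: -3
Delta = -3 - 29 = -32
New sum = old_sum + delta = 97 + (-32) = 65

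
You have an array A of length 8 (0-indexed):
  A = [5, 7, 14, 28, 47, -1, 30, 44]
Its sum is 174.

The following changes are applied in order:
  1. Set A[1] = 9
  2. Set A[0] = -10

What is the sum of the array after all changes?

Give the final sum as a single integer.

Answer: 161

Derivation:
Initial sum: 174
Change 1: A[1] 7 -> 9, delta = 2, sum = 176
Change 2: A[0] 5 -> -10, delta = -15, sum = 161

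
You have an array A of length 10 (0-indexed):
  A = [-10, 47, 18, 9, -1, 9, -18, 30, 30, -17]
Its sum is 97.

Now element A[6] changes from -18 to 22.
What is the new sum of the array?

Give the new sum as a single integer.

Old value at index 6: -18
New value at index 6: 22
Delta = 22 - -18 = 40
New sum = old_sum + delta = 97 + (40) = 137

Answer: 137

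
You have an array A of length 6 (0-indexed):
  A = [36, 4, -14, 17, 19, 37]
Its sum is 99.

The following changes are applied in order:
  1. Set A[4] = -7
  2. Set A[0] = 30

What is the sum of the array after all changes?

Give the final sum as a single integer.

Answer: 67

Derivation:
Initial sum: 99
Change 1: A[4] 19 -> -7, delta = -26, sum = 73
Change 2: A[0] 36 -> 30, delta = -6, sum = 67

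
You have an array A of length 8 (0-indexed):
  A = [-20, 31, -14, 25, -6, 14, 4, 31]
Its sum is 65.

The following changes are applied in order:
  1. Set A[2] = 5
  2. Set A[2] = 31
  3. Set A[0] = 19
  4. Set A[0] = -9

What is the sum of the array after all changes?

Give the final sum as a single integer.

Answer: 121

Derivation:
Initial sum: 65
Change 1: A[2] -14 -> 5, delta = 19, sum = 84
Change 2: A[2] 5 -> 31, delta = 26, sum = 110
Change 3: A[0] -20 -> 19, delta = 39, sum = 149
Change 4: A[0] 19 -> -9, delta = -28, sum = 121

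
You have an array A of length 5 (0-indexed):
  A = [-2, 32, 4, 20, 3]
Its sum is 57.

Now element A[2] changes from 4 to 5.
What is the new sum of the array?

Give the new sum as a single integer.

Answer: 58

Derivation:
Old value at index 2: 4
New value at index 2: 5
Delta = 5 - 4 = 1
New sum = old_sum + delta = 57 + (1) = 58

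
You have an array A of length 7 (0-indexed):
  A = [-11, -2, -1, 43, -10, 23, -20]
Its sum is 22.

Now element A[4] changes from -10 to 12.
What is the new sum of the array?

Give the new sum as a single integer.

Answer: 44

Derivation:
Old value at index 4: -10
New value at index 4: 12
Delta = 12 - -10 = 22
New sum = old_sum + delta = 22 + (22) = 44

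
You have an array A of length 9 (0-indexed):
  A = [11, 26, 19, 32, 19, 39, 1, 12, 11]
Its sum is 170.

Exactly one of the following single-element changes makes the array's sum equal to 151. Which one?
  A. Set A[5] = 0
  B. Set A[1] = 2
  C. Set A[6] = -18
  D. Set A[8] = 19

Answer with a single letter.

Answer: C

Derivation:
Option A: A[5] 39->0, delta=-39, new_sum=170+(-39)=131
Option B: A[1] 26->2, delta=-24, new_sum=170+(-24)=146
Option C: A[6] 1->-18, delta=-19, new_sum=170+(-19)=151 <-- matches target
Option D: A[8] 11->19, delta=8, new_sum=170+(8)=178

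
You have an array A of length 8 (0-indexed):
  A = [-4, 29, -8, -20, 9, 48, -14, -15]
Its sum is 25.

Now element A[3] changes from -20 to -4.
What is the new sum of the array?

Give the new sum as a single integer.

Old value at index 3: -20
New value at index 3: -4
Delta = -4 - -20 = 16
New sum = old_sum + delta = 25 + (16) = 41

Answer: 41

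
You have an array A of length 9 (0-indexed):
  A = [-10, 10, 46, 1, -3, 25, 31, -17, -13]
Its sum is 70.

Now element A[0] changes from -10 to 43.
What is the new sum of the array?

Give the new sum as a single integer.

Answer: 123

Derivation:
Old value at index 0: -10
New value at index 0: 43
Delta = 43 - -10 = 53
New sum = old_sum + delta = 70 + (53) = 123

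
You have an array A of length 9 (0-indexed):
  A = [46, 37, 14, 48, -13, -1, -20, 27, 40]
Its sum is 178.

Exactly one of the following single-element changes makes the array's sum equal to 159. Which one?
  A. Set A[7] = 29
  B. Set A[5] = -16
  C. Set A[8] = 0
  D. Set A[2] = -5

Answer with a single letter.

Answer: D

Derivation:
Option A: A[7] 27->29, delta=2, new_sum=178+(2)=180
Option B: A[5] -1->-16, delta=-15, new_sum=178+(-15)=163
Option C: A[8] 40->0, delta=-40, new_sum=178+(-40)=138
Option D: A[2] 14->-5, delta=-19, new_sum=178+(-19)=159 <-- matches target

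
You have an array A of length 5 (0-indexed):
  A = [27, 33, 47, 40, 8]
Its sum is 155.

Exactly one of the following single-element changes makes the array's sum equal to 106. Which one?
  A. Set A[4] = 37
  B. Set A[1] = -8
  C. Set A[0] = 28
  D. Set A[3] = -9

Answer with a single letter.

Answer: D

Derivation:
Option A: A[4] 8->37, delta=29, new_sum=155+(29)=184
Option B: A[1] 33->-8, delta=-41, new_sum=155+(-41)=114
Option C: A[0] 27->28, delta=1, new_sum=155+(1)=156
Option D: A[3] 40->-9, delta=-49, new_sum=155+(-49)=106 <-- matches target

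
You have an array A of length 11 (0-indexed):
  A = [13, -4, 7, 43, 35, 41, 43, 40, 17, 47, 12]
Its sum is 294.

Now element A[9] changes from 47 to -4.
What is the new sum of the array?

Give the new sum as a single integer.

Old value at index 9: 47
New value at index 9: -4
Delta = -4 - 47 = -51
New sum = old_sum + delta = 294 + (-51) = 243

Answer: 243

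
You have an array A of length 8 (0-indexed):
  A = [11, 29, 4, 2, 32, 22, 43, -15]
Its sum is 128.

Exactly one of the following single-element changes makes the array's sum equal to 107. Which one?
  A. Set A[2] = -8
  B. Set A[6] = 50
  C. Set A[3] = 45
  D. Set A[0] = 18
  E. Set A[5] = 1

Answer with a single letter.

Option A: A[2] 4->-8, delta=-12, new_sum=128+(-12)=116
Option B: A[6] 43->50, delta=7, new_sum=128+(7)=135
Option C: A[3] 2->45, delta=43, new_sum=128+(43)=171
Option D: A[0] 11->18, delta=7, new_sum=128+(7)=135
Option E: A[5] 22->1, delta=-21, new_sum=128+(-21)=107 <-- matches target

Answer: E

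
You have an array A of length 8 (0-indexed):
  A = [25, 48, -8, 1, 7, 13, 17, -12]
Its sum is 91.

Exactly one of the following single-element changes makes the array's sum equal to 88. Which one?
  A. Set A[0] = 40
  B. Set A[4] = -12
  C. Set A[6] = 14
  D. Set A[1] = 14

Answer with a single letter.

Option A: A[0] 25->40, delta=15, new_sum=91+(15)=106
Option B: A[4] 7->-12, delta=-19, new_sum=91+(-19)=72
Option C: A[6] 17->14, delta=-3, new_sum=91+(-3)=88 <-- matches target
Option D: A[1] 48->14, delta=-34, new_sum=91+(-34)=57

Answer: C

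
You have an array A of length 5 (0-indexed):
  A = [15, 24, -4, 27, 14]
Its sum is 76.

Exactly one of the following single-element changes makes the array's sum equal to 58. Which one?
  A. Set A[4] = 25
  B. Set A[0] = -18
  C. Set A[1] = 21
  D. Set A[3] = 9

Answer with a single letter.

Option A: A[4] 14->25, delta=11, new_sum=76+(11)=87
Option B: A[0] 15->-18, delta=-33, new_sum=76+(-33)=43
Option C: A[1] 24->21, delta=-3, new_sum=76+(-3)=73
Option D: A[3] 27->9, delta=-18, new_sum=76+(-18)=58 <-- matches target

Answer: D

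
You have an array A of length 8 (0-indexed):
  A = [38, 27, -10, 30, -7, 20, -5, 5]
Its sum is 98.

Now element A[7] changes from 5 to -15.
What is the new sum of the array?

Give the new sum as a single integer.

Answer: 78

Derivation:
Old value at index 7: 5
New value at index 7: -15
Delta = -15 - 5 = -20
New sum = old_sum + delta = 98 + (-20) = 78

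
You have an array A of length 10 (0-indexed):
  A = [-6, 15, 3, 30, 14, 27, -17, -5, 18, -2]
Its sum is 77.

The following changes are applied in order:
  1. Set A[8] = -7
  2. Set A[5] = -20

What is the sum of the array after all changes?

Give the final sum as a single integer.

Answer: 5

Derivation:
Initial sum: 77
Change 1: A[8] 18 -> -7, delta = -25, sum = 52
Change 2: A[5] 27 -> -20, delta = -47, sum = 5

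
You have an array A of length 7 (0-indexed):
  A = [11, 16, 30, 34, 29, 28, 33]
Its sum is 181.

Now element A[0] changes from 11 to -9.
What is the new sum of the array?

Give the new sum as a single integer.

Answer: 161

Derivation:
Old value at index 0: 11
New value at index 0: -9
Delta = -9 - 11 = -20
New sum = old_sum + delta = 181 + (-20) = 161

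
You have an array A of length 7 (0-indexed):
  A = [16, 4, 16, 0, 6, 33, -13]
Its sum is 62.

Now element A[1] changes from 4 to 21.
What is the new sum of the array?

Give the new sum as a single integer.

Old value at index 1: 4
New value at index 1: 21
Delta = 21 - 4 = 17
New sum = old_sum + delta = 62 + (17) = 79

Answer: 79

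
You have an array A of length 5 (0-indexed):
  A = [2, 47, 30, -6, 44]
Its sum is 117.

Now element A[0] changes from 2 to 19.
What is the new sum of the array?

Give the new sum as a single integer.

Old value at index 0: 2
New value at index 0: 19
Delta = 19 - 2 = 17
New sum = old_sum + delta = 117 + (17) = 134

Answer: 134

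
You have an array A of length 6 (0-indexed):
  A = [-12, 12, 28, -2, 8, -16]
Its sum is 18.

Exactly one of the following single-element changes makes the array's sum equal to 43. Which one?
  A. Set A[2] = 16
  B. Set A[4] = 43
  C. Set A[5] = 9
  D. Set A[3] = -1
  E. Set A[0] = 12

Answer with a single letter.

Option A: A[2] 28->16, delta=-12, new_sum=18+(-12)=6
Option B: A[4] 8->43, delta=35, new_sum=18+(35)=53
Option C: A[5] -16->9, delta=25, new_sum=18+(25)=43 <-- matches target
Option D: A[3] -2->-1, delta=1, new_sum=18+(1)=19
Option E: A[0] -12->12, delta=24, new_sum=18+(24)=42

Answer: C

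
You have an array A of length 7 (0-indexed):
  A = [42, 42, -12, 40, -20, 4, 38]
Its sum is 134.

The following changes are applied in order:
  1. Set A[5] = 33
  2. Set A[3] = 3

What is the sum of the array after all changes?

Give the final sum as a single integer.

Answer: 126

Derivation:
Initial sum: 134
Change 1: A[5] 4 -> 33, delta = 29, sum = 163
Change 2: A[3] 40 -> 3, delta = -37, sum = 126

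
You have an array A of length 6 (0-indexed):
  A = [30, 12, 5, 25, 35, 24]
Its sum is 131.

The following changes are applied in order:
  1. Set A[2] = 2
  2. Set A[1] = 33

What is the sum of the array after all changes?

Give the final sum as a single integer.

Answer: 149

Derivation:
Initial sum: 131
Change 1: A[2] 5 -> 2, delta = -3, sum = 128
Change 2: A[1] 12 -> 33, delta = 21, sum = 149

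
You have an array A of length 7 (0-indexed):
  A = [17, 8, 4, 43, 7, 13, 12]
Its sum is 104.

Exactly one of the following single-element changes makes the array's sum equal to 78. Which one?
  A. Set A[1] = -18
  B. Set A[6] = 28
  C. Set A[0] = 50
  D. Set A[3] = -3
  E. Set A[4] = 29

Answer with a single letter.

Answer: A

Derivation:
Option A: A[1] 8->-18, delta=-26, new_sum=104+(-26)=78 <-- matches target
Option B: A[6] 12->28, delta=16, new_sum=104+(16)=120
Option C: A[0] 17->50, delta=33, new_sum=104+(33)=137
Option D: A[3] 43->-3, delta=-46, new_sum=104+(-46)=58
Option E: A[4] 7->29, delta=22, new_sum=104+(22)=126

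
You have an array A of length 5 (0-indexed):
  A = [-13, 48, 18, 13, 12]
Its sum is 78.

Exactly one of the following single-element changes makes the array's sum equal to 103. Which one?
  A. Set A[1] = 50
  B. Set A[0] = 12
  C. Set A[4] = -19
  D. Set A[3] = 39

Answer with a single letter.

Answer: B

Derivation:
Option A: A[1] 48->50, delta=2, new_sum=78+(2)=80
Option B: A[0] -13->12, delta=25, new_sum=78+(25)=103 <-- matches target
Option C: A[4] 12->-19, delta=-31, new_sum=78+(-31)=47
Option D: A[3] 13->39, delta=26, new_sum=78+(26)=104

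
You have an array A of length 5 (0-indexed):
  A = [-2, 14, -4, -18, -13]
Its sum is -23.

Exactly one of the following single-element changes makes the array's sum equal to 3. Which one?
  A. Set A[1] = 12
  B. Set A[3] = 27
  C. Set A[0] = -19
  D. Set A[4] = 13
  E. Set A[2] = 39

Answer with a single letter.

Answer: D

Derivation:
Option A: A[1] 14->12, delta=-2, new_sum=-23+(-2)=-25
Option B: A[3] -18->27, delta=45, new_sum=-23+(45)=22
Option C: A[0] -2->-19, delta=-17, new_sum=-23+(-17)=-40
Option D: A[4] -13->13, delta=26, new_sum=-23+(26)=3 <-- matches target
Option E: A[2] -4->39, delta=43, new_sum=-23+(43)=20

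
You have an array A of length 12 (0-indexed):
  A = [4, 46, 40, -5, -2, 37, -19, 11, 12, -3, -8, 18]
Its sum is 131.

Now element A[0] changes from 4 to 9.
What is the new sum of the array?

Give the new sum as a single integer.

Old value at index 0: 4
New value at index 0: 9
Delta = 9 - 4 = 5
New sum = old_sum + delta = 131 + (5) = 136

Answer: 136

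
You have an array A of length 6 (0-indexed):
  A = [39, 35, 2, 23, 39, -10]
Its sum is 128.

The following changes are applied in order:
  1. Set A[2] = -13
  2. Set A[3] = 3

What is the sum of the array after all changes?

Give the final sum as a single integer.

Answer: 93

Derivation:
Initial sum: 128
Change 1: A[2] 2 -> -13, delta = -15, sum = 113
Change 2: A[3] 23 -> 3, delta = -20, sum = 93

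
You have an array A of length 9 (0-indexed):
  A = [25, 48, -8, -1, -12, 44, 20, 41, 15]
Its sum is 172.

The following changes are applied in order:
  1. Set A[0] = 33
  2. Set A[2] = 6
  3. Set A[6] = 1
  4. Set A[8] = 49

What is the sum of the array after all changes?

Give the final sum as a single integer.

Answer: 209

Derivation:
Initial sum: 172
Change 1: A[0] 25 -> 33, delta = 8, sum = 180
Change 2: A[2] -8 -> 6, delta = 14, sum = 194
Change 3: A[6] 20 -> 1, delta = -19, sum = 175
Change 4: A[8] 15 -> 49, delta = 34, sum = 209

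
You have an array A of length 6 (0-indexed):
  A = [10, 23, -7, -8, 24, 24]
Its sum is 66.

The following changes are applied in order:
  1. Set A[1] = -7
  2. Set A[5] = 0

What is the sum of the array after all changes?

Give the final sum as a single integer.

Initial sum: 66
Change 1: A[1] 23 -> -7, delta = -30, sum = 36
Change 2: A[5] 24 -> 0, delta = -24, sum = 12

Answer: 12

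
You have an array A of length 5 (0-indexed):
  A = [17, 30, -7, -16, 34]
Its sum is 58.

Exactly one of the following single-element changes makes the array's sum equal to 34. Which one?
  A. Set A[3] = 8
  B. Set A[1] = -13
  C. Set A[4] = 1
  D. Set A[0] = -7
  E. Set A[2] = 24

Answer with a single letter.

Answer: D

Derivation:
Option A: A[3] -16->8, delta=24, new_sum=58+(24)=82
Option B: A[1] 30->-13, delta=-43, new_sum=58+(-43)=15
Option C: A[4] 34->1, delta=-33, new_sum=58+(-33)=25
Option D: A[0] 17->-7, delta=-24, new_sum=58+(-24)=34 <-- matches target
Option E: A[2] -7->24, delta=31, new_sum=58+(31)=89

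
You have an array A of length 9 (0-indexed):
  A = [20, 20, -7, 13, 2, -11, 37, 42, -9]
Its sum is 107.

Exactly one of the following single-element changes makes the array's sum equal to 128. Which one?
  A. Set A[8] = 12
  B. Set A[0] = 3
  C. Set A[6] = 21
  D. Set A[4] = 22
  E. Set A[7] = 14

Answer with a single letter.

Answer: A

Derivation:
Option A: A[8] -9->12, delta=21, new_sum=107+(21)=128 <-- matches target
Option B: A[0] 20->3, delta=-17, new_sum=107+(-17)=90
Option C: A[6] 37->21, delta=-16, new_sum=107+(-16)=91
Option D: A[4] 2->22, delta=20, new_sum=107+(20)=127
Option E: A[7] 42->14, delta=-28, new_sum=107+(-28)=79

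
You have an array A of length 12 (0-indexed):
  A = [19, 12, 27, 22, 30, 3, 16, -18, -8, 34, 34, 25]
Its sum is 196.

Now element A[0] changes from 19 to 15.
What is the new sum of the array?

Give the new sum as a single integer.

Old value at index 0: 19
New value at index 0: 15
Delta = 15 - 19 = -4
New sum = old_sum + delta = 196 + (-4) = 192

Answer: 192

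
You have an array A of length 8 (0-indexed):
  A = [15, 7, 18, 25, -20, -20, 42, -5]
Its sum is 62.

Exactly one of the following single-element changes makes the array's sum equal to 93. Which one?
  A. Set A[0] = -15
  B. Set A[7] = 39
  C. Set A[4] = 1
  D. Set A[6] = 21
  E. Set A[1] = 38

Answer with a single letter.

Answer: E

Derivation:
Option A: A[0] 15->-15, delta=-30, new_sum=62+(-30)=32
Option B: A[7] -5->39, delta=44, new_sum=62+(44)=106
Option C: A[4] -20->1, delta=21, new_sum=62+(21)=83
Option D: A[6] 42->21, delta=-21, new_sum=62+(-21)=41
Option E: A[1] 7->38, delta=31, new_sum=62+(31)=93 <-- matches target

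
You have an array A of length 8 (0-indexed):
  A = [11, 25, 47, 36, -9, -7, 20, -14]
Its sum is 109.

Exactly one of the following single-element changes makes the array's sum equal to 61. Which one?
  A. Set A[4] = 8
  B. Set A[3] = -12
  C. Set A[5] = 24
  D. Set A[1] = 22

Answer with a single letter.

Answer: B

Derivation:
Option A: A[4] -9->8, delta=17, new_sum=109+(17)=126
Option B: A[3] 36->-12, delta=-48, new_sum=109+(-48)=61 <-- matches target
Option C: A[5] -7->24, delta=31, new_sum=109+(31)=140
Option D: A[1] 25->22, delta=-3, new_sum=109+(-3)=106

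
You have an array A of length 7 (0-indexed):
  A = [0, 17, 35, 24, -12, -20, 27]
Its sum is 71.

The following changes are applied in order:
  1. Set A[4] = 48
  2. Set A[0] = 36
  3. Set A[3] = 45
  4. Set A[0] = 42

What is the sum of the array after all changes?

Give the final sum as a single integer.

Answer: 194

Derivation:
Initial sum: 71
Change 1: A[4] -12 -> 48, delta = 60, sum = 131
Change 2: A[0] 0 -> 36, delta = 36, sum = 167
Change 3: A[3] 24 -> 45, delta = 21, sum = 188
Change 4: A[0] 36 -> 42, delta = 6, sum = 194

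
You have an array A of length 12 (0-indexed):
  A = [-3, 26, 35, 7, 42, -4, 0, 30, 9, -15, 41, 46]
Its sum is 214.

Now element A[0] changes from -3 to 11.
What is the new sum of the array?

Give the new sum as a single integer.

Old value at index 0: -3
New value at index 0: 11
Delta = 11 - -3 = 14
New sum = old_sum + delta = 214 + (14) = 228

Answer: 228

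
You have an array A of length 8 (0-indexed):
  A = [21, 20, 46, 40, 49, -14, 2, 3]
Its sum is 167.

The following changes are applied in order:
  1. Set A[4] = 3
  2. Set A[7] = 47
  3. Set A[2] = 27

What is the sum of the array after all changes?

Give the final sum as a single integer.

Answer: 146

Derivation:
Initial sum: 167
Change 1: A[4] 49 -> 3, delta = -46, sum = 121
Change 2: A[7] 3 -> 47, delta = 44, sum = 165
Change 3: A[2] 46 -> 27, delta = -19, sum = 146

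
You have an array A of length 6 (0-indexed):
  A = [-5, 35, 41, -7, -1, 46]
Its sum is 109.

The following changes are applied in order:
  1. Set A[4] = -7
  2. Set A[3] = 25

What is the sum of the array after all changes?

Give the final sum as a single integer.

Initial sum: 109
Change 1: A[4] -1 -> -7, delta = -6, sum = 103
Change 2: A[3] -7 -> 25, delta = 32, sum = 135

Answer: 135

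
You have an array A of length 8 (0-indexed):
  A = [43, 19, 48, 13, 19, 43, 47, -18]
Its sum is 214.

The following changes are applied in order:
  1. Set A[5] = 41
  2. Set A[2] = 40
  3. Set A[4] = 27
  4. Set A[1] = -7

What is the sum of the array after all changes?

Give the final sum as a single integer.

Initial sum: 214
Change 1: A[5] 43 -> 41, delta = -2, sum = 212
Change 2: A[2] 48 -> 40, delta = -8, sum = 204
Change 3: A[4] 19 -> 27, delta = 8, sum = 212
Change 4: A[1] 19 -> -7, delta = -26, sum = 186

Answer: 186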